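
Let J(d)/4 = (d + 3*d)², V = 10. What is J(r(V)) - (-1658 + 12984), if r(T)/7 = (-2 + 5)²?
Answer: 242690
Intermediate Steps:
r(T) = 63 (r(T) = 7*(-2 + 5)² = 7*3² = 7*9 = 63)
J(d) = 64*d² (J(d) = 4*(d + 3*d)² = 4*(4*d)² = 4*(16*d²) = 64*d²)
J(r(V)) - (-1658 + 12984) = 64*63² - (-1658 + 12984) = 64*3969 - 1*11326 = 254016 - 11326 = 242690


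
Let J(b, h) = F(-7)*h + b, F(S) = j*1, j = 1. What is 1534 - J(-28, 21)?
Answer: 1541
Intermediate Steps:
F(S) = 1 (F(S) = 1*1 = 1)
J(b, h) = b + h (J(b, h) = 1*h + b = h + b = b + h)
1534 - J(-28, 21) = 1534 - (-28 + 21) = 1534 - 1*(-7) = 1534 + 7 = 1541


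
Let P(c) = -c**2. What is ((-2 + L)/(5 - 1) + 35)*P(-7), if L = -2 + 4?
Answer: -1715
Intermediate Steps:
L = 2
((-2 + L)/(5 - 1) + 35)*P(-7) = ((-2 + 2)/(5 - 1) + 35)*(-1*(-7)**2) = (0/4 + 35)*(-1*49) = (0*(1/4) + 35)*(-49) = (0 + 35)*(-49) = 35*(-49) = -1715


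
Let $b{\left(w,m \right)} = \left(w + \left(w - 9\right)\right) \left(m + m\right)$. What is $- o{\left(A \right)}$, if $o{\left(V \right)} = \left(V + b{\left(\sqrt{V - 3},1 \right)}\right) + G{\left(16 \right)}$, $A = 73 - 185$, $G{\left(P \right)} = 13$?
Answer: $117 - 4 i \sqrt{115} \approx 117.0 - 42.895 i$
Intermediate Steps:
$A = -112$
$b{\left(w,m \right)} = 2 m \left(-9 + 2 w\right)$ ($b{\left(w,m \right)} = \left(w + \left(w - 9\right)\right) 2 m = \left(w + \left(-9 + w\right)\right) 2 m = \left(-9 + 2 w\right) 2 m = 2 m \left(-9 + 2 w\right)$)
$o{\left(V \right)} = -5 + V + 4 \sqrt{-3 + V}$ ($o{\left(V \right)} = \left(V + 2 \cdot 1 \left(-9 + 2 \sqrt{V - 3}\right)\right) + 13 = \left(V + 2 \cdot 1 \left(-9 + 2 \sqrt{-3 + V}\right)\right) + 13 = \left(V + \left(-18 + 4 \sqrt{-3 + V}\right)\right) + 13 = \left(-18 + V + 4 \sqrt{-3 + V}\right) + 13 = -5 + V + 4 \sqrt{-3 + V}$)
$- o{\left(A \right)} = - (-5 - 112 + 4 \sqrt{-3 - 112}) = - (-5 - 112 + 4 \sqrt{-115}) = - (-5 - 112 + 4 i \sqrt{115}) = - (-117 + 4 i \sqrt{115}) = 117 - 4 i \sqrt{115}$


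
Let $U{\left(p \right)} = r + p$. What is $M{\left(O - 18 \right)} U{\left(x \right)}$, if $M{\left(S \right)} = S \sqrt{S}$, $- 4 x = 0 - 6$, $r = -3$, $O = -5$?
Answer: $\frac{69 i \sqrt{23}}{2} \approx 165.46 i$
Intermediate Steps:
$x = \frac{3}{2}$ ($x = - \frac{0 - 6}{4} = \left(- \frac{1}{4}\right) \left(-6\right) = \frac{3}{2} \approx 1.5$)
$M{\left(S \right)} = S^{\frac{3}{2}}$
$U{\left(p \right)} = -3 + p$
$M{\left(O - 18 \right)} U{\left(x \right)} = \left(-5 - 18\right)^{\frac{3}{2}} \left(-3 + \frac{3}{2}\right) = \left(-5 - 18\right)^{\frac{3}{2}} \left(- \frac{3}{2}\right) = \left(-23\right)^{\frac{3}{2}} \left(- \frac{3}{2}\right) = - 23 i \sqrt{23} \left(- \frac{3}{2}\right) = \frac{69 i \sqrt{23}}{2}$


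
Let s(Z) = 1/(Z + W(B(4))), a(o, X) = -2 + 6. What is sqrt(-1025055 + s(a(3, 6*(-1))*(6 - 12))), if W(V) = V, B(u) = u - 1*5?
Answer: 2*I*sqrt(6406594)/5 ≈ 1012.5*I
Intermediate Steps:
B(u) = -5 + u (B(u) = u - 5 = -5 + u)
a(o, X) = 4
s(Z) = 1/(-1 + Z) (s(Z) = 1/(Z + (-5 + 4)) = 1/(Z - 1) = 1/(-1 + Z))
sqrt(-1025055 + s(a(3, 6*(-1))*(6 - 12))) = sqrt(-1025055 + 1/(-1 + 4*(6 - 12))) = sqrt(-1025055 + 1/(-1 + 4*(-6))) = sqrt(-1025055 + 1/(-1 - 24)) = sqrt(-1025055 + 1/(-25)) = sqrt(-1025055 - 1/25) = sqrt(-25626376/25) = 2*I*sqrt(6406594)/5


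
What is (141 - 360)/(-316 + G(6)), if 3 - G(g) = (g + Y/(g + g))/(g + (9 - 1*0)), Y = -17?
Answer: 7884/11279 ≈ 0.69900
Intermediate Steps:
G(g) = 3 - (g - 17/(2*g))/(9 + g) (G(g) = 3 - (g - 17/(g + g))/(g + (9 - 1*0)) = 3 - (g - 17*1/(2*g))/(g + (9 + 0)) = 3 - (g - 17/(2*g))/(g + 9) = 3 - (g - 17/(2*g))/(9 + g))
(141 - 360)/(-316 + G(6)) = (141 - 360)/(-316 + (½)*(17 + 4*6² + 54*6)/(6*(9 + 6))) = -219/(-316 + (½)*(⅙)*(17 + 4*36 + 324)/15) = -219/(-316 + (½)*(⅙)*(1/15)*(17 + 144 + 324)) = -219/(-316 + (½)*(⅙)*(1/15)*485) = -219/(-316 + 97/36) = -219/(-11279/36) = -219*(-36/11279) = 7884/11279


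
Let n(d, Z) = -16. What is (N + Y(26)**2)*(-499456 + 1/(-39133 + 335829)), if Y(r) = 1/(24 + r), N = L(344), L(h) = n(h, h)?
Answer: 47418525667221/5933920 ≈ 7.9911e+6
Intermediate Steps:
L(h) = -16
N = -16
(N + Y(26)**2)*(-499456 + 1/(-39133 + 335829)) = (-16 + (1/(24 + 26))**2)*(-499456 + 1/(-39133 + 335829)) = (-16 + (1/50)**2)*(-499456 + 1/296696) = (-16 + 1/2500)*(-148186597375/296696) = -39999/2500*(-148186597375/296696) = 47418525667221/5933920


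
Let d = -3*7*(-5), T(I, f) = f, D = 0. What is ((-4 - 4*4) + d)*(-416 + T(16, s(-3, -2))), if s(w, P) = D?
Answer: -35360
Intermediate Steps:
s(w, P) = 0
d = 105 (d = -21*(-5) = 105)
((-4 - 4*4) + d)*(-416 + T(16, s(-3, -2))) = ((-4 - 4*4) + 105)*(-416 + 0) = ((-4 - 16) + 105)*(-416) = (-20 + 105)*(-416) = 85*(-416) = -35360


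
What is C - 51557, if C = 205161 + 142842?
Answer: 296446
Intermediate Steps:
C = 348003
C - 51557 = 348003 - 51557 = 296446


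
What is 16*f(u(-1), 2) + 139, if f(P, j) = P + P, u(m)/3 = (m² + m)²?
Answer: 139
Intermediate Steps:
u(m) = 3*(m + m²)² (u(m) = 3*(m² + m)² = 3*(m + m²)²)
f(P, j) = 2*P
16*f(u(-1), 2) + 139 = 16*(2*(3*(-1)²*(1 - 1)²)) + 139 = 16*(2*(3*1*0²)) + 139 = 16*(2*(3*1*0)) + 139 = 16*(2*0) + 139 = 16*0 + 139 = 0 + 139 = 139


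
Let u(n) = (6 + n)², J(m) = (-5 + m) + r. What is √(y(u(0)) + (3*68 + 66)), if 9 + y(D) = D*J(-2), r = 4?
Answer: 3*√17 ≈ 12.369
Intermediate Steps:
J(m) = -1 + m (J(m) = (-5 + m) + 4 = -1 + m)
y(D) = -9 - 3*D (y(D) = -9 + D*(-1 - 2) = -9 + D*(-3) = -9 - 3*D)
√(y(u(0)) + (3*68 + 66)) = √((-9 - 3*(6 + 0)²) + (3*68 + 66)) = √((-9 - 3*6²) + (204 + 66)) = √((-9 - 3*36) + 270) = √((-9 - 108) + 270) = √(-117 + 270) = √153 = 3*√17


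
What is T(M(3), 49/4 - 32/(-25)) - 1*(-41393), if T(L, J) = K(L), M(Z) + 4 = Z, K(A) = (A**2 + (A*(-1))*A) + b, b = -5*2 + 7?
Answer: 41390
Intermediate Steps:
b = -3 (b = -10 + 7 = -3)
K(A) = -3 (K(A) = (A**2 + (A*(-1))*A) - 3 = (A**2 + (-A)*A) - 3 = (A**2 - A**2) - 3 = 0 - 3 = -3)
M(Z) = -4 + Z
T(L, J) = -3
T(M(3), 49/4 - 32/(-25)) - 1*(-41393) = -3 - 1*(-41393) = -3 + 41393 = 41390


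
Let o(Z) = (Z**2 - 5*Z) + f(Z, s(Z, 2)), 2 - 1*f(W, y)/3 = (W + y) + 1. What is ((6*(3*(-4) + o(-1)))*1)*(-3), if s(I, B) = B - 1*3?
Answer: -54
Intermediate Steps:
s(I, B) = -3 + B (s(I, B) = B - 3 = -3 + B)
f(W, y) = 3 - 3*W - 3*y (f(W, y) = 6 - 3*((W + y) + 1) = 6 - 3*(1 + W + y) = 6 + (-3 - 3*W - 3*y) = 3 - 3*W - 3*y)
o(Z) = 6 + Z**2 - 8*Z (o(Z) = (Z**2 - 5*Z) + (3 - 3*Z - 3*(-3 + 2)) = (Z**2 - 5*Z) + (3 - 3*Z - 3*(-1)) = (Z**2 - 5*Z) + (3 - 3*Z + 3) = (Z**2 - 5*Z) + (6 - 3*Z) = 6 + Z**2 - 8*Z)
((6*(3*(-4) + o(-1)))*1)*(-3) = ((6*(3*(-4) + (6 + (-1)**2 - 8*(-1))))*1)*(-3) = ((6*(-12 + (6 + 1 + 8)))*1)*(-3) = ((6*(-12 + 15))*1)*(-3) = ((6*3)*1)*(-3) = (18*1)*(-3) = 18*(-3) = -54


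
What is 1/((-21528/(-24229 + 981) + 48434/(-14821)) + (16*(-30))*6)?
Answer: -43069826/124141964773 ≈ -0.00034694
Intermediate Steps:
1/((-21528/(-24229 + 981) + 48434/(-14821)) + (16*(-30))*6) = 1/((-21528/(-23248) + 48434*(-1/14821)) - 480*6) = 1/((-21528*(-1/23248) - 48434/14821) - 2880) = 1/((2691/2906 - 48434/14821) - 2880) = 1/(-100865893/43069826 - 2880) = 1/(-124141964773/43069826) = -43069826/124141964773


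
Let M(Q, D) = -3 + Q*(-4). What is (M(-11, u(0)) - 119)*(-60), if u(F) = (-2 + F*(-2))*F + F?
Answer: 4680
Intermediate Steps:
u(F) = F + F*(-2 - 2*F) (u(F) = (-2 - 2*F)*F + F = F*(-2 - 2*F) + F = F + F*(-2 - 2*F))
M(Q, D) = -3 - 4*Q
(M(-11, u(0)) - 119)*(-60) = ((-3 - 4*(-11)) - 119)*(-60) = ((-3 + 44) - 119)*(-60) = (41 - 119)*(-60) = -78*(-60) = 4680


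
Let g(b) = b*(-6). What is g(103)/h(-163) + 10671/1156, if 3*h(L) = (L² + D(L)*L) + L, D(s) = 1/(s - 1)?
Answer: 45861912501/5006343532 ≈ 9.1608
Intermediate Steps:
g(b) = -6*b
D(s) = 1/(-1 + s)
h(L) = L/3 + L²/3 + L/(3*(-1 + L)) (h(L) = ((L² + L/(-1 + L)) + L)/3 = (L + L² + L/(-1 + L))/3 = L/3 + L²/3 + L/(3*(-1 + L)))
g(103)/h(-163) + 10671/1156 = (-6*103)/(((⅓)*(-163)³/(-1 - 163))) + 10671/1156 = -618/((⅓)*(-4330747)/(-164)) + 10671*(1/1156) = -618/((⅓)*(-4330747)*(-1/164)) + 10671/1156 = -618/4330747/492 + 10671/1156 = -618*492/4330747 + 10671/1156 = -304056/4330747 + 10671/1156 = 45861912501/5006343532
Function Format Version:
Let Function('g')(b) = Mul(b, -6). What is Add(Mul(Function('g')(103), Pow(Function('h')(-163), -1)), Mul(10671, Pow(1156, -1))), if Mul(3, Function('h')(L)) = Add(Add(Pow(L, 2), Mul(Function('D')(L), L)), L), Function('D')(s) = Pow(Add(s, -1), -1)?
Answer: Rational(45861912501, 5006343532) ≈ 9.1608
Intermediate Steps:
Function('g')(b) = Mul(-6, b)
Function('D')(s) = Pow(Add(-1, s), -1)
Function('h')(L) = Add(Mul(Rational(1, 3), L), Mul(Rational(1, 3), Pow(L, 2)), Mul(Rational(1, 3), L, Pow(Add(-1, L), -1))) (Function('h')(L) = Mul(Rational(1, 3), Add(Add(Pow(L, 2), Mul(Pow(Add(-1, L), -1), L)), L)) = Mul(Rational(1, 3), Add(Add(Pow(L, 2), Mul(L, Pow(Add(-1, L), -1))), L)) = Mul(Rational(1, 3), Add(L, Pow(L, 2), Mul(L, Pow(Add(-1, L), -1)))) = Add(Mul(Rational(1, 3), L), Mul(Rational(1, 3), Pow(L, 2)), Mul(Rational(1, 3), L, Pow(Add(-1, L), -1))))
Add(Mul(Function('g')(103), Pow(Function('h')(-163), -1)), Mul(10671, Pow(1156, -1))) = Add(Mul(Mul(-6, 103), Pow(Mul(Rational(1, 3), Pow(-163, 3), Pow(Add(-1, -163), -1)), -1)), Mul(10671, Pow(1156, -1))) = Add(Mul(-618, Pow(Mul(Rational(1, 3), -4330747, Pow(-164, -1)), -1)), Mul(10671, Rational(1, 1156))) = Add(Mul(-618, Pow(Mul(Rational(1, 3), -4330747, Rational(-1, 164)), -1)), Rational(10671, 1156)) = Add(Mul(-618, Pow(Rational(4330747, 492), -1)), Rational(10671, 1156)) = Add(Mul(-618, Rational(492, 4330747)), Rational(10671, 1156)) = Add(Rational(-304056, 4330747), Rational(10671, 1156)) = Rational(45861912501, 5006343532)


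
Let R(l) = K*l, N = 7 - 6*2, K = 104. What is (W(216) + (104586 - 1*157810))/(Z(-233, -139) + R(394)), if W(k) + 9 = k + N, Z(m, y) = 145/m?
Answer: -4118042/3182421 ≈ -1.2940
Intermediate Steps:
N = -5 (N = 7 - 12 = -5)
R(l) = 104*l
W(k) = -14 + k (W(k) = -9 + (k - 5) = -9 + (-5 + k) = -14 + k)
(W(216) + (104586 - 1*157810))/(Z(-233, -139) + R(394)) = ((-14 + 216) + (104586 - 1*157810))/(145/(-233) + 104*394) = (202 + (104586 - 157810))/(145*(-1/233) + 40976) = (202 - 53224)/(-145/233 + 40976) = -53022/9547263/233 = -53022*233/9547263 = -4118042/3182421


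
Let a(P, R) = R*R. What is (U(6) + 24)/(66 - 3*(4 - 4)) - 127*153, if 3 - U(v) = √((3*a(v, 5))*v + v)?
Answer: -427473/22 - √114/33 ≈ -19431.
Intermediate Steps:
a(P, R) = R²
U(v) = 3 - 2*√19*√v (U(v) = 3 - √((3*5²)*v + v) = 3 - √((3*25)*v + v) = 3 - √(75*v + v) = 3 - √(76*v) = 3 - 2*√19*√v)
(U(6) + 24)/(66 - 3*(4 - 4)) - 127*153 = ((3 - 2*√19*√6) + 24)/(66 - 3*(4 - 4)) - 127*153 = ((3 - 2*√114) + 24)/(66 - 3*0) - 19431 = (27 - 2*√114)/(66 + 0) - 19431 = (27 - 2*√114)/66 - 19431 = (27 - 2*√114)*(1/66) - 19431 = (9/22 - √114/33) - 19431 = -427473/22 - √114/33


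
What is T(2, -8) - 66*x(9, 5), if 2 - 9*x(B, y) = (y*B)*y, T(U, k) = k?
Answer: 4882/3 ≈ 1627.3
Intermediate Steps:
x(B, y) = 2/9 - B*y²/9 (x(B, y) = 2/9 - y*B*y/9 = 2/9 - B*y*y/9 = 2/9 - B*y²/9)
T(2, -8) - 66*x(9, 5) = -8 - 66*(2/9 - ⅑*9*5²) = -8 - 66*(2/9 - ⅑*9*25) = -8 - 66*(2/9 - 25) = -8 - 66*(-223/9) = -8 + 4906/3 = 4882/3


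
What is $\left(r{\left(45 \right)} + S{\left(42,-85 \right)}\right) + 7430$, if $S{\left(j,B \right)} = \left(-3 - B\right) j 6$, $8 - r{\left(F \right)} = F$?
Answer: $28057$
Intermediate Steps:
$r{\left(F \right)} = 8 - F$
$S{\left(j,B \right)} = 6 j \left(-3 - B\right)$ ($S{\left(j,B \right)} = j \left(-3 - B\right) 6 = 6 j \left(-3 - B\right)$)
$\left(r{\left(45 \right)} + S{\left(42,-85 \right)}\right) + 7430 = \left(\left(8 - 45\right) - 252 \left(3 - 85\right)\right) + 7430 = \left(\left(8 - 45\right) - 252 \left(-82\right)\right) + 7430 = \left(-37 + 20664\right) + 7430 = 20627 + 7430 = 28057$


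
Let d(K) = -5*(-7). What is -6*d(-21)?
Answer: -210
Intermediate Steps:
d(K) = 35
-6*d(-21) = -6*35 = -210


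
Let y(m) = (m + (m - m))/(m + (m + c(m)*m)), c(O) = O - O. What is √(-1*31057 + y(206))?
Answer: I*√124226/2 ≈ 176.23*I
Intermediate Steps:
c(O) = 0
y(m) = ½ (y(m) = (m + (m - m))/(m + (m + 0*m)) = (m + 0)/(m + (m + 0)) = m/(m + m) = m/((2*m)) = m*(1/(2*m)) = ½)
√(-1*31057 + y(206)) = √(-1*31057 + ½) = √(-31057 + ½) = √(-62113/2) = I*√124226/2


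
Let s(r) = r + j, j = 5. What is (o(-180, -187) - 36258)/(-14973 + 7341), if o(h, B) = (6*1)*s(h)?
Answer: 3109/636 ≈ 4.8884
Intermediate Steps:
s(r) = 5 + r (s(r) = r + 5 = 5 + r)
o(h, B) = 30 + 6*h (o(h, B) = (6*1)*(5 + h) = 6*(5 + h) = 30 + 6*h)
(o(-180, -187) - 36258)/(-14973 + 7341) = ((30 + 6*(-180)) - 36258)/(-14973 + 7341) = ((30 - 1080) - 36258)/(-7632) = (-1050 - 36258)*(-1/7632) = -37308*(-1/7632) = 3109/636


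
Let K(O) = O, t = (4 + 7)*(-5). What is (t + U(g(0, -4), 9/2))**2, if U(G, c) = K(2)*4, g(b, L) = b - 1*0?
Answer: 2209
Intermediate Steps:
g(b, L) = b (g(b, L) = b + 0 = b)
t = -55 (t = 11*(-5) = -55)
U(G, c) = 8 (U(G, c) = 2*4 = 8)
(t + U(g(0, -4), 9/2))**2 = (-55 + 8)**2 = (-47)**2 = 2209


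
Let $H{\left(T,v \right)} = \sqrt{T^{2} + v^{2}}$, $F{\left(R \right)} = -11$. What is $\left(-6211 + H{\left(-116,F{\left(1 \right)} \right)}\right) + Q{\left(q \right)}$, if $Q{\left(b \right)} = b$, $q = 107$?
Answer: $-6104 + \sqrt{13577} \approx -5987.5$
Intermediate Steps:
$\left(-6211 + H{\left(-116,F{\left(1 \right)} \right)}\right) + Q{\left(q \right)} = \left(-6211 + \sqrt{\left(-116\right)^{2} + \left(-11\right)^{2}}\right) + 107 = \left(-6211 + \sqrt{13456 + 121}\right) + 107 = \left(-6211 + \sqrt{13577}\right) + 107 = -6104 + \sqrt{13577}$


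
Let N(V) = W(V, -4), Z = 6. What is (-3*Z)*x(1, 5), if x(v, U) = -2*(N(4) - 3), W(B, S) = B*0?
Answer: -108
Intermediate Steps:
W(B, S) = 0
N(V) = 0
x(v, U) = 6 (x(v, U) = -2*(0 - 3) = -2*(-3) = 6)
(-3*Z)*x(1, 5) = -3*6*6 = -18*6 = -108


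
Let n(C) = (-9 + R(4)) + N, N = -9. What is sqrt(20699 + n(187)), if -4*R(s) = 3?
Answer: sqrt(82721)/2 ≈ 143.81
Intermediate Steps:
R(s) = -3/4 (R(s) = -1/4*3 = -3/4)
n(C) = -75/4 (n(C) = (-9 - 3/4) - 9 = -39/4 - 9 = -75/4)
sqrt(20699 + n(187)) = sqrt(20699 - 75/4) = sqrt(82721/4) = sqrt(82721)/2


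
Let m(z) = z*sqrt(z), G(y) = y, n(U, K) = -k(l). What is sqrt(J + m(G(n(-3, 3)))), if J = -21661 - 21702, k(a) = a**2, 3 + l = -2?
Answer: sqrt(-43363 - 125*I) ≈ 0.3001 - 208.24*I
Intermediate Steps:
l = -5 (l = -3 - 2 = -5)
n(U, K) = -25 (n(U, K) = -1*(-5)**2 = -1*25 = -25)
m(z) = z**(3/2)
J = -43363
sqrt(J + m(G(n(-3, 3)))) = sqrt(-43363 + (-25)**(3/2)) = sqrt(-43363 - 125*I)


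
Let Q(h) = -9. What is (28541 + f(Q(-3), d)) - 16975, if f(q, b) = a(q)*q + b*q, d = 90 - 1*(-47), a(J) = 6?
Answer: 10279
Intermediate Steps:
d = 137 (d = 90 + 47 = 137)
f(q, b) = 6*q + b*q
(28541 + f(Q(-3), d)) - 16975 = (28541 - 9*(6 + 137)) - 16975 = (28541 - 9*143) - 16975 = (28541 - 1287) - 16975 = 27254 - 16975 = 10279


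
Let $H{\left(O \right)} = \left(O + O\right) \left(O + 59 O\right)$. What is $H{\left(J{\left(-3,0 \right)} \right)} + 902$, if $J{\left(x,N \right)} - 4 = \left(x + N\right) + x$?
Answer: $1382$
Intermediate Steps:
$J{\left(x,N \right)} = 4 + N + 2 x$ ($J{\left(x,N \right)} = 4 + \left(\left(x + N\right) + x\right) = 4 + \left(\left(N + x\right) + x\right) = 4 + \left(N + 2 x\right) = 4 + N + 2 x$)
$H{\left(O \right)} = 120 O^{2}$ ($H{\left(O \right)} = 2 O 60 O = 120 O^{2}$)
$H{\left(J{\left(-3,0 \right)} \right)} + 902 = 120 \left(4 + 0 + 2 \left(-3\right)\right)^{2} + 902 = 120 \left(4 + 0 - 6\right)^{2} + 902 = 120 \left(-2\right)^{2} + 902 = 120 \cdot 4 + 902 = 480 + 902 = 1382$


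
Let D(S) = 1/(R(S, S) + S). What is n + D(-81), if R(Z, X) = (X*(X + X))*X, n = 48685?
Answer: 51750353654/1062963 ≈ 48685.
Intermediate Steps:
R(Z, X) = 2*X³ (R(Z, X) = (X*(2*X))*X = (2*X²)*X = 2*X³)
D(S) = 1/(S + 2*S³) (D(S) = 1/(2*S³ + S) = 1/(S + 2*S³))
n + D(-81) = 48685 + 1/(-81 + 2*(-81)³) = 48685 + 1/(-81 + 2*(-531441)) = 48685 + 1/(-81 - 1062882) = 48685 + 1/(-1062963) = 48685 - 1/1062963 = 51750353654/1062963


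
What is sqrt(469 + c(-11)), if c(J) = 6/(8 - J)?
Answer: sqrt(169423)/19 ≈ 21.664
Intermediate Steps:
sqrt(469 + c(-11)) = sqrt(469 - 6/(-8 - 11)) = sqrt(469 - 6/(-19)) = sqrt(469 - 6*(-1/19)) = sqrt(469 + 6/19) = sqrt(8917/19) = sqrt(169423)/19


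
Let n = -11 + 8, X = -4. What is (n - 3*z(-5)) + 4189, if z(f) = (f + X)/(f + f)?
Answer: 41833/10 ≈ 4183.3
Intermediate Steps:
n = -3
z(f) = (-4 + f)/(2*f) (z(f) = (f - 4)/(f + f) = (-4 + f)/((2*f)) = (-4 + f)*(1/(2*f)) = (-4 + f)/(2*f))
(n - 3*z(-5)) + 4189 = (-3 - 3*(-4 - 5)/(2*(-5))) + 4189 = (-3 - 3*(-1)*(-9)/(2*5)) + 4189 = (-3 - 3*9/10) + 4189 = (-3 - 27/10) + 4189 = -57/10 + 4189 = 41833/10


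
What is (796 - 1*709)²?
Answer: 7569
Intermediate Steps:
(796 - 1*709)² = (796 - 709)² = 87² = 7569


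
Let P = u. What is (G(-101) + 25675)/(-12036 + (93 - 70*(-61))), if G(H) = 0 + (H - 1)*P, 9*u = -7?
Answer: -77263/23019 ≈ -3.3565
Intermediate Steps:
u = -7/9 (u = (⅑)*(-7) = -7/9 ≈ -0.77778)
P = -7/9 ≈ -0.77778
G(H) = 7/9 - 7*H/9 (G(H) = 0 + (H - 1)*(-7/9) = 0 + (-1 + H)*(-7/9) = 0 + (7/9 - 7*H/9) = 7/9 - 7*H/9)
(G(-101) + 25675)/(-12036 + (93 - 70*(-61))) = ((7/9 - 7/9*(-101)) + 25675)/(-12036 + (93 - 70*(-61))) = ((7/9 + 707/9) + 25675)/(-12036 + (93 + 4270)) = (238/3 + 25675)/(-12036 + 4363) = (77263/3)/(-7673) = (77263/3)*(-1/7673) = -77263/23019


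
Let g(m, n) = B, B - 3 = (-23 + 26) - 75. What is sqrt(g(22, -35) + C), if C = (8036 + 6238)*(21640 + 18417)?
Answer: sqrt(571773549) ≈ 23912.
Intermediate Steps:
B = -69 (B = 3 + ((-23 + 26) - 75) = 3 + (3 - 75) = 3 - 72 = -69)
g(m, n) = -69
C = 571773618 (C = 14274*40057 = 571773618)
sqrt(g(22, -35) + C) = sqrt(-69 + 571773618) = sqrt(571773549)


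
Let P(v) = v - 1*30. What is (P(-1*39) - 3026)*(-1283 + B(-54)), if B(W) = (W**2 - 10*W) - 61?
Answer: -6536640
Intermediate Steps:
P(v) = -30 + v (P(v) = v - 30 = -30 + v)
B(W) = -61 + W**2 - 10*W
(P(-1*39) - 3026)*(-1283 + B(-54)) = ((-30 - 1*39) - 3026)*(-1283 + (-61 + (-54)**2 - 10*(-54))) = ((-30 - 39) - 3026)*(-1283 + (-61 + 2916 + 540)) = (-69 - 3026)*(-1283 + 3395) = -3095*2112 = -6536640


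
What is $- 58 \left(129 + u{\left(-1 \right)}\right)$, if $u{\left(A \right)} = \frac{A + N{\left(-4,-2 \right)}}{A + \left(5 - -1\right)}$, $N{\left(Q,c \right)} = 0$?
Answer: $- \frac{37352}{5} \approx -7470.4$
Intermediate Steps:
$u{\left(A \right)} = \frac{A}{6 + A}$ ($u{\left(A \right)} = \frac{A + 0}{A + \left(5 - -1\right)} = \frac{A}{A + \left(5 + 1\right)} = \frac{A}{A + 6} = \frac{A}{6 + A}$)
$- 58 \left(129 + u{\left(-1 \right)}\right) = - 58 \left(129 - \frac{1}{6 - 1}\right) = - 58 \left(129 - \frac{1}{5}\right) = \left(-58\right) \frac{644}{5} = - \frac{37352}{5}$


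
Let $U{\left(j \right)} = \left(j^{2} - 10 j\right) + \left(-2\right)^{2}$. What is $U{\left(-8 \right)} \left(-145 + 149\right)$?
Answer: $592$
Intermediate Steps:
$U{\left(j \right)} = 4 + j^{2} - 10 j$ ($U{\left(j \right)} = \left(j^{2} - 10 j\right) + 4 = 4 + j^{2} - 10 j$)
$U{\left(-8 \right)} \left(-145 + 149\right) = \left(4 + \left(-8\right)^{2} - -80\right) \left(-145 + 149\right) = \left(4 + 64 + 80\right) 4 = 148 \cdot 4 = 592$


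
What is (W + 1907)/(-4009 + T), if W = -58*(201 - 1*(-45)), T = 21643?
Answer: -12361/17634 ≈ -0.70098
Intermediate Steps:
W = -14268 (W = -58*(201 + 45) = -58*246 = -14268)
(W + 1907)/(-4009 + T) = (-14268 + 1907)/(-4009 + 21643) = -12361/17634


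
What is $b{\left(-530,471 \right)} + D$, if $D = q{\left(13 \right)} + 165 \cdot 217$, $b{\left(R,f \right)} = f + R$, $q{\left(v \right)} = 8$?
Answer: $35754$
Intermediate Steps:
$b{\left(R,f \right)} = R + f$
$D = 35813$ ($D = 8 + 165 \cdot 217 = 8 + 35805 = 35813$)
$b{\left(-530,471 \right)} + D = \left(-530 + 471\right) + 35813 = -59 + 35813 = 35754$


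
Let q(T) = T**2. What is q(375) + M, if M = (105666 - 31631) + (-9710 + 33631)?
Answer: 238581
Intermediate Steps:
M = 97956 (M = 74035 + 23921 = 97956)
q(375) + M = 375**2 + 97956 = 140625 + 97956 = 238581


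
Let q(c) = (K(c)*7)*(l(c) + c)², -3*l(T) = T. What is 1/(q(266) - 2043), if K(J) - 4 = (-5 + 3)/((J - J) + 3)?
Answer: 27/19756519 ≈ 1.3666e-6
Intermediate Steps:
l(T) = -T/3
K(J) = 10/3 (K(J) = 4 + (-5 + 3)/((J - J) + 3) = 4 - 2/(0 + 3) = 4 - 2/3 = 4 - 2*⅓ = 4 - ⅔ = 10/3)
q(c) = 280*c²/27 (q(c) = ((10/3)*7)*(-c/3 + c)² = 70*(2*c/3)²/3 = 70*(4*c²/9)/3 = 280*c²/27)
1/(q(266) - 2043) = 1/((280/27)*266² - 2043) = 1/((280/27)*70756 - 2043) = 1/(19811680/27 - 2043) = 1/(19756519/27) = 27/19756519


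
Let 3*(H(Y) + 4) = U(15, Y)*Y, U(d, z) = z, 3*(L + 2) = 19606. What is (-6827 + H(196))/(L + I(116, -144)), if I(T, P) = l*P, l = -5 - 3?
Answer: 17923/23056 ≈ 0.77737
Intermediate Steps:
L = 19600/3 (L = -2 + (⅓)*19606 = -2 + 19606/3 = 19600/3 ≈ 6533.3)
l = -8
I(T, P) = -8*P
H(Y) = -4 + Y²/3 (H(Y) = -4 + (Y*Y)/3 = -4 + Y²/3)
(-6827 + H(196))/(L + I(116, -144)) = (-6827 + (-4 + (⅓)*196²))/(19600/3 - 8*(-144)) = (-6827 + (-4 + (⅓)*38416))/(19600/3 + 1152) = (-6827 + (-4 + 38416/3))/(23056/3) = (-6827 + 38404/3)*(3/23056) = (17923/3)*(3/23056) = 17923/23056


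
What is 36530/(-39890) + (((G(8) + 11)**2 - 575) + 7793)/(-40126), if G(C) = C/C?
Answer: -87973648/80031307 ≈ -1.0992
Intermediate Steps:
G(C) = 1
36530/(-39890) + (((G(8) + 11)**2 - 575) + 7793)/(-40126) = 36530/(-39890) + (((1 + 11)**2 - 575) + 7793)/(-40126) = 36530*(-1/39890) + ((12**2 - 575) + 7793)*(-1/40126) = -3653/3989 + ((144 - 575) + 7793)*(-1/40126) = -3653/3989 + (-431 + 7793)*(-1/40126) = -3653/3989 + 7362*(-1/40126) = -3653/3989 - 3681/20063 = -87973648/80031307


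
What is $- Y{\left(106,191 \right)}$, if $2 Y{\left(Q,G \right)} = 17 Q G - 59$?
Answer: $- \frac{344123}{2} \approx -1.7206 \cdot 10^{5}$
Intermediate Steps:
$Y{\left(Q,G \right)} = - \frac{59}{2} + \frac{17 G Q}{2}$ ($Y{\left(Q,G \right)} = \frac{17 Q G - 59}{2} = \frac{17 G Q - 59}{2} = \frac{-59 + 17 G Q}{2} = - \frac{59}{2} + \frac{17 G Q}{2}$)
$- Y{\left(106,191 \right)} = - (- \frac{59}{2} + \frac{17}{2} \cdot 191 \cdot 106) = - (- \frac{59}{2} + 172091) = \left(-1\right) \frac{344123}{2} = - \frac{344123}{2}$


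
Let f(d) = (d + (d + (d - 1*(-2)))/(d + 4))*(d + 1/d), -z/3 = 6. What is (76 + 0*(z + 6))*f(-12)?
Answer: 101935/12 ≈ 8494.6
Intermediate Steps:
z = -18 (z = -3*6 = -18)
f(d) = (d + 1/d)*(d + (2 + 2*d)/(4 + d)) (f(d) = (d + (d + (d + 2))/(4 + d))*(d + 1/d) = (d + (d + (2 + d))/(4 + d))*(d + 1/d) = (d + (2 + 2*d)/(4 + d))*(d + 1/d) = (d + 1/d)*(d + (2 + 2*d)/(4 + d)))
(76 + 0*(z + 6))*f(-12) = (76 + 0*(-18 + 6))*((2 + (-12)⁴ + 3*(-12)² + 6*(-12) + 6*(-12)³)/((-12)*(4 - 12))) = (76 + 0*(-12))*(-1/12*(2 + 20736 + 3*144 - 72 + 6*(-1728))/(-8)) = (76 + 0)*(-1/12*(-⅛)*(2 + 20736 + 432 - 72 - 10368)) = 76*(-1/12*(-⅛)*10730) = 76*(5365/48) = 101935/12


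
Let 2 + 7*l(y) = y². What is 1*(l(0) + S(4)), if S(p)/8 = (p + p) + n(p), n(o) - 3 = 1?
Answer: 670/7 ≈ 95.714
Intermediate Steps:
n(o) = 4 (n(o) = 3 + 1 = 4)
l(y) = -2/7 + y²/7
S(p) = 32 + 16*p (S(p) = 8*((p + p) + 4) = 8*(2*p + 4) = 8*(4 + 2*p) = 32 + 16*p)
1*(l(0) + S(4)) = 1*((-2/7 + (⅐)*0²) + (32 + 16*4)) = 1*((-2/7 + (⅐)*0) + (32 + 64)) = 1*((-2/7 + 0) + 96) = 1*(-2/7 + 96) = 1*(670/7) = 670/7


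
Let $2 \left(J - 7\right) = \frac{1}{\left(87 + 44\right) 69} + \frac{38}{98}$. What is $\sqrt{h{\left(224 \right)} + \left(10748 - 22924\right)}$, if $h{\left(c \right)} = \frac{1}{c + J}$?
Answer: $\frac{5 i \sqrt{79794011884635926}}{12799792} \approx 110.34 i$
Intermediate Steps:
$J = \frac{3186272}{442911}$ ($J = 7 + \frac{\frac{1}{\left(87 + 44\right) 69} + \frac{38}{98}}{2} = 7 + \frac{\frac{1}{131} \cdot \frac{1}{69} + 38 \cdot \frac{1}{98}}{2} = 7 + \frac{\frac{1}{131} \cdot \frac{1}{69} + \frac{19}{49}}{2} = 7 + \frac{\frac{1}{9039} + \frac{19}{49}}{2} = 7 + \frac{1}{2} \cdot \frac{171790}{442911} = 7 + \frac{85895}{442911} = \frac{3186272}{442911} \approx 7.1939$)
$h{\left(c \right)} = \frac{1}{\frac{3186272}{442911} + c}$ ($h{\left(c \right)} = \frac{1}{c + \frac{3186272}{442911}} = \frac{1}{\frac{3186272}{442911} + c}$)
$\sqrt{h{\left(224 \right)} + \left(10748 - 22924\right)} = \sqrt{\frac{442911}{3186272 + 442911 \cdot 224} + \left(10748 - 22924\right)} = \sqrt{\frac{442911}{3186272 + 99212064} - 12176} = \sqrt{\frac{442911}{102398336} - 12176} = \sqrt{- \frac{1246801696225}{102398336}} = \frac{5 i \sqrt{79794011884635926}}{12799792}$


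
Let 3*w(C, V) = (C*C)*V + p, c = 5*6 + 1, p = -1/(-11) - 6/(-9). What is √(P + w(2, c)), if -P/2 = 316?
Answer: I*√642961/33 ≈ 24.298*I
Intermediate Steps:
p = 25/33 (p = -1*(-1/11) - 6*(-⅑) = 1/11 + ⅔ = 25/33 ≈ 0.75758)
P = -632 (P = -2*316 = -632)
c = 31 (c = 30 + 1 = 31)
w(C, V) = 25/99 + V*C²/3 (w(C, V) = ((C*C)*V + 25/33)/3 = (C²*V + 25/33)/3 = (V*C² + 25/33)/3 = (25/33 + V*C²)/3 = 25/99 + V*C²/3)
√(P + w(2, c)) = √(-632 + (25/99 + (⅓)*31*2²)) = √(-632 + (25/99 + (⅓)*31*4)) = √(-632 + (25/99 + 124/3)) = √(-632 + 4117/99) = √(-58451/99) = I*√642961/33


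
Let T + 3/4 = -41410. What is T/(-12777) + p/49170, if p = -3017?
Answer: 443915193/139610020 ≈ 3.1797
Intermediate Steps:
T = -165643/4 (T = -¾ - 41410 = -165643/4 ≈ -41411.)
T/(-12777) + p/49170 = -165643/4/(-12777) - 3017/49170 = -165643/4*(-1/12777) - 3017*1/49170 = 165643/51108 - 3017/49170 = 443915193/139610020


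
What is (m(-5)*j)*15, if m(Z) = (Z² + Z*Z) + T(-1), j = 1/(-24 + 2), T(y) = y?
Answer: -735/22 ≈ -33.409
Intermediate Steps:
j = -1/22 (j = 1/(-22) = -1/22 ≈ -0.045455)
m(Z) = -1 + 2*Z² (m(Z) = (Z² + Z*Z) - 1 = (Z² + Z²) - 1 = 2*Z² - 1 = -1 + 2*Z²)
(m(-5)*j)*15 = ((-1 + 2*(-5)²)*(-1/22))*15 = ((-1 + 2*25)*(-1/22))*15 = ((-1 + 50)*(-1/22))*15 = (49*(-1/22))*15 = -49/22*15 = -735/22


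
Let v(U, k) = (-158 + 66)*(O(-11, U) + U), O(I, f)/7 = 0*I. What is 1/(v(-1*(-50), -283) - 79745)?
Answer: -1/84345 ≈ -1.1856e-5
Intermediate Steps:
O(I, f) = 0 (O(I, f) = 7*(0*I) = 7*0 = 0)
v(U, k) = -92*U (v(U, k) = (-158 + 66)*(0 + U) = -92*U)
1/(v(-1*(-50), -283) - 79745) = 1/(-(-92)*(-50) - 79745) = 1/(-92*50 - 79745) = 1/(-4600 - 79745) = 1/(-84345) = -1/84345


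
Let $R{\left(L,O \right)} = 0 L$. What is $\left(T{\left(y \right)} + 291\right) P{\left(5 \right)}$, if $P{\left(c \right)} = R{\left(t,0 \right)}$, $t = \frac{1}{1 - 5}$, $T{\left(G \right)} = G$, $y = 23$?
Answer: $0$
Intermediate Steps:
$t = - \frac{1}{4}$ ($t = \frac{1}{-4} = - \frac{1}{4} \approx -0.25$)
$R{\left(L,O \right)} = 0$
$P{\left(c \right)} = 0$
$\left(T{\left(y \right)} + 291\right) P{\left(5 \right)} = \left(23 + 291\right) 0 = 314 \cdot 0 = 0$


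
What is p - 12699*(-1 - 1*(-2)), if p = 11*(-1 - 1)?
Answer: -12721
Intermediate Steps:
p = -22 (p = 11*(-2) = -22)
p - 12699*(-1 - 1*(-2)) = -22 - 12699*(-1 - 1*(-2)) = -22 - 12699*(-1 + 2) = -22 - 12699 = -12721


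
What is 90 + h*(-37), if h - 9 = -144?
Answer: 5085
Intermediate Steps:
h = -135 (h = 9 - 144 = -135)
90 + h*(-37) = 90 - 135*(-37) = 90 + 4995 = 5085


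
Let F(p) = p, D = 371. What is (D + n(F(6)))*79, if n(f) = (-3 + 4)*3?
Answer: 29546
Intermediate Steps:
n(f) = 3 (n(f) = 1*3 = 3)
(D + n(F(6)))*79 = (371 + 3)*79 = 374*79 = 29546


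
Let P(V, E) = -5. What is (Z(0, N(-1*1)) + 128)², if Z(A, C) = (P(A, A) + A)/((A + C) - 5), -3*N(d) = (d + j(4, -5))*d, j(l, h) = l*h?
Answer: 2374681/144 ≈ 16491.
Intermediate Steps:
j(l, h) = h*l
N(d) = -d*(-20 + d)/3 (N(d) = -(d - 5*4)*d/3 = -(d - 20)*d/3 = -(-20 + d)*d/3 = -d*(-20 + d)/3)
Z(A, C) = (-5 + A)/(-5 + A + C) (Z(A, C) = (-5 + A)/((A + C) - 5) = (-5 + A)/(-5 + A + C))
(Z(0, N(-1*1)) + 128)² = ((-5 + 0)/(-5 + 0 + (-1*1)*(20 - (-1))/3) + 128)² = (-5/(-5 + 0 + (⅓)*(-1)*(20 - 1*(-1))) + 128)² = (-5/(-5 + 0 + (⅓)*(-1)*(20 + 1)) + 128)² = (-5/(-5 + 0 + (⅓)*(-1)*21) + 128)² = (-5/(-5 + 0 - 7) + 128)² = (-5/(-12) + 128)² = (-1/12*(-5) + 128)² = (5/12 + 128)² = (1541/12)² = 2374681/144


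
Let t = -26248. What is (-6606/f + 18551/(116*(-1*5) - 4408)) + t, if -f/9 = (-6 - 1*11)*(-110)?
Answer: -122430412029/4663780 ≈ -26251.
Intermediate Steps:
f = -16830 (f = -9*(-6 - 1*11)*(-110) = -9*(-6 - 11)*(-110) = -(-153)*(-110) = -9*1870 = -16830)
(-6606/f + 18551/(116*(-1*5) - 4408)) + t = (-6606/(-16830) + 18551/(116*(-1*5) - 4408)) - 26248 = (-6606*(-1/16830) + 18551/(116*(-5) - 4408)) - 26248 = (367/935 + 18551/(-580 - 4408)) - 26248 = (367/935 + 18551/(-4988)) - 26248 = (367/935 + 18551*(-1/4988)) - 26248 = (367/935 - 18551/4988) - 26248 = -15514589/4663780 - 26248 = -122430412029/4663780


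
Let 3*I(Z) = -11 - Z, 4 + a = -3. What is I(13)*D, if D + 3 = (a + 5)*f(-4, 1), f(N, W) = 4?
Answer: 88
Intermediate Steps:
a = -7 (a = -4 - 3 = -7)
I(Z) = -11/3 - Z/3 (I(Z) = (-11 - Z)/3 = -11/3 - Z/3)
D = -11 (D = -3 + (-7 + 5)*4 = -3 - 2*4 = -3 - 8 = -11)
I(13)*D = (-11/3 - ⅓*13)*(-11) = (-11/3 - 13/3)*(-11) = -8*(-11) = 88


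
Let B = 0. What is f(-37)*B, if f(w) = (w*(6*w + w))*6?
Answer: 0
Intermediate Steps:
f(w) = 42*w² (f(w) = (w*(7*w))*6 = (7*w²)*6 = 42*w²)
f(-37)*B = (42*(-37)²)*0 = (42*1369)*0 = 57498*0 = 0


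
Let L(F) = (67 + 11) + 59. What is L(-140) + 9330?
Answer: 9467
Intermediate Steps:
L(F) = 137 (L(F) = 78 + 59 = 137)
L(-140) + 9330 = 137 + 9330 = 9467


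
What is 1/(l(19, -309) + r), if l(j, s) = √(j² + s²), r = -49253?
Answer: -49253/2425762167 - √95842/2425762167 ≈ -2.0432e-5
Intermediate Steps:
1/(l(19, -309) + r) = 1/(√(19² + (-309)²) - 49253) = 1/(√(361 + 95481) - 49253) = 1/(√95842 - 49253) = 1/(-49253 + √95842)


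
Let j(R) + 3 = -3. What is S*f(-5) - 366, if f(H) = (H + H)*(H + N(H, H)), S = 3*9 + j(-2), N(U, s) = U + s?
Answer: 2784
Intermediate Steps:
j(R) = -6 (j(R) = -3 - 3 = -6)
S = 21 (S = 3*9 - 6 = 27 - 6 = 21)
f(H) = 6*H**2 (f(H) = (H + H)*(H + (H + H)) = (2*H)*(H + 2*H) = (2*H)*(3*H) = 6*H**2)
S*f(-5) - 366 = 21*(6*(-5)**2) - 366 = 21*(6*25) - 366 = 21*150 - 366 = 3150 - 366 = 2784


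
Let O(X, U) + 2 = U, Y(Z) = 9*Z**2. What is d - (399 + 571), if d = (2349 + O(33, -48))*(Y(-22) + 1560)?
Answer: 13599914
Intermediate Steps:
O(X, U) = -2 + U
d = 13600884 (d = (2349 + (-2 - 48))*(9*(-22)**2 + 1560) = (2349 - 50)*(9*484 + 1560) = 2299*(4356 + 1560) = 2299*5916 = 13600884)
d - (399 + 571) = 13600884 - (399 + 571) = 13600884 - 1*970 = 13600884 - 970 = 13599914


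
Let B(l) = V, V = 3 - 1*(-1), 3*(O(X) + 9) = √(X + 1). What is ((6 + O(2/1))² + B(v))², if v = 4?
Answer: 1708/9 - 160*√3/3 ≈ 97.402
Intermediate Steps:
O(X) = -9 + √(1 + X)/3 (O(X) = -9 + √(X + 1)/3 = -9 + √(1 + X)/3)
V = 4 (V = 3 + 1 = 4)
B(l) = 4
((6 + O(2/1))² + B(v))² = ((6 + (-9 + √(1 + 2/1)/3))² + 4)² = ((6 + (-9 + √(1 + 2*1)/3))² + 4)² = ((6 + (-9 + √(1 + 2)/3))² + 4)² = ((6 + (-9 + √3/3))² + 4)² = ((-3 + √3/3)² + 4)² = (4 + (-3 + √3/3)²)²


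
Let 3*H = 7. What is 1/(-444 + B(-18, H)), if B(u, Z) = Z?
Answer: -3/1325 ≈ -0.0022641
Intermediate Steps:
H = 7/3 (H = (⅓)*7 = 7/3 ≈ 2.3333)
1/(-444 + B(-18, H)) = 1/(-444 + 7/3) = 1/(-1325/3) = -3/1325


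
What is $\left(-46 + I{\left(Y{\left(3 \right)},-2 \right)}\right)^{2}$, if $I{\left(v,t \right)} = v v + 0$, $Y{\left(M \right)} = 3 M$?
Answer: $1225$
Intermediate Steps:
$I{\left(v,t \right)} = v^{2}$ ($I{\left(v,t \right)} = v^{2} + 0 = v^{2}$)
$\left(-46 + I{\left(Y{\left(3 \right)},-2 \right)}\right)^{2} = \left(-46 + \left(3 \cdot 3\right)^{2}\right)^{2} = \left(-46 + 9^{2}\right)^{2} = \left(-46 + 81\right)^{2} = 35^{2} = 1225$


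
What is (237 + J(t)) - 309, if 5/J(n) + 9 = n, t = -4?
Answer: -941/13 ≈ -72.385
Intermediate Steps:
J(n) = 5/(-9 + n)
(237 + J(t)) - 309 = (237 + 5/(-9 - 4)) - 309 = (237 + 5/(-13)) - 309 = (237 + 5*(-1/13)) - 309 = (237 - 5/13) - 309 = 3076/13 - 309 = -941/13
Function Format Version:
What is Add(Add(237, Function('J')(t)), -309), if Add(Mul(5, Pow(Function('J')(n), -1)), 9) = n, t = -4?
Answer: Rational(-941, 13) ≈ -72.385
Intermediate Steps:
Function('J')(n) = Mul(5, Pow(Add(-9, n), -1))
Add(Add(237, Function('J')(t)), -309) = Add(Add(237, Mul(5, Pow(Add(-9, -4), -1))), -309) = Add(Add(237, Mul(5, Pow(-13, -1))), -309) = Add(Add(237, Mul(5, Rational(-1, 13))), -309) = Add(Add(237, Rational(-5, 13)), -309) = Add(Rational(3076, 13), -309) = Rational(-941, 13)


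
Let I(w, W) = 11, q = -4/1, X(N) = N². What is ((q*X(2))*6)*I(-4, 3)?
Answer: -1056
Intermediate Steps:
q = -4 (q = -4*1 = -4)
((q*X(2))*6)*I(-4, 3) = (-4*2²*6)*11 = (-4*4*6)*11 = -16*6*11 = -96*11 = -1056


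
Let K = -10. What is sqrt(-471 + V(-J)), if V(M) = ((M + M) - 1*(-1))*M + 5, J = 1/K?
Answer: I*sqrt(11647)/5 ≈ 21.584*I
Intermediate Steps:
J = -1/10 (J = 1/(-10) = -1/10 ≈ -0.10000)
V(M) = 5 + M*(1 + 2*M) (V(M) = (2*M + 1)*M + 5 = (1 + 2*M)*M + 5 = M*(1 + 2*M) + 5 = 5 + M*(1 + 2*M))
sqrt(-471 + V(-J)) = sqrt(-471 + (5 - 1*(-1/10) + 2*(-1*(-1/10))**2)) = sqrt(-471 + (5 + 1/10 + 2*(1/10)**2)) = sqrt(-471 + (5 + 1/10 + 2*(1/100))) = sqrt(-471 + (5 + 1/10 + 1/50)) = sqrt(-471 + 128/25) = sqrt(-11647/25) = I*sqrt(11647)/5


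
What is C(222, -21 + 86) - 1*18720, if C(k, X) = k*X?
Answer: -4290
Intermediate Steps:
C(k, X) = X*k
C(222, -21 + 86) - 1*18720 = (-21 + 86)*222 - 1*18720 = 65*222 - 18720 = 14430 - 18720 = -4290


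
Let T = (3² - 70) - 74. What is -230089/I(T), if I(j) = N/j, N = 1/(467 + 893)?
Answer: 42244340400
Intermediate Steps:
T = -135 (T = (9 - 70) - 74 = -61 - 74 = -135)
N = 1/1360 ≈ 0.00073529
I(j) = 1/(1360*j)
-230089/I(T) = -230089/((1/1360)/(-135)) = -230089/((1/1360)*(-1/135)) = -230089/(-1/183600) = -230089*(-183600) = 42244340400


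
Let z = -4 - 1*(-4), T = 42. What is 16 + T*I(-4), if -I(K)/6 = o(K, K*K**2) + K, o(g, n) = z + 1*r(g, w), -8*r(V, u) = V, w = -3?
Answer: 898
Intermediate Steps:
z = 0 (z = -4 + 4 = 0)
r(V, u) = -V/8
o(g, n) = -g/8 (o(g, n) = 0 + 1*(-g/8) = 0 - g/8 = -g/8)
I(K) = -21*K/4 (I(K) = -6*(-K/8 + K) = -21*K/4)
16 + T*I(-4) = 16 + 42*(-21/4*(-4)) = 16 + 42*21 = 16 + 882 = 898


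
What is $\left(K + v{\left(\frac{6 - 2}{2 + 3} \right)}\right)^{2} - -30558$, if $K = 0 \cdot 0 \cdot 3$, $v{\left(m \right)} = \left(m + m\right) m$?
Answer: $\frac{19099774}{625} \approx 30560.0$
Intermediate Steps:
$v{\left(m \right)} = 2 m^{2}$ ($v{\left(m \right)} = 2 m m = 2 m^{2}$)
$K = 0$ ($K = 0 \cdot 3 = 0$)
$\left(K + v{\left(\frac{6 - 2}{2 + 3} \right)}\right)^{2} - -30558 = \left(0 + 2 \left(\frac{6 - 2}{2 + 3}\right)^{2}\right)^{2} - -30558 = \left(0 + 2 \left(\frac{4}{5}\right)^{2}\right)^{2} + 30558 = \left(0 + 2 \cdot \frac{16}{25}\right)^{2} + 30558 = \left(0 + \frac{32}{25}\right)^{2} + 30558 = \left(\frac{32}{25}\right)^{2} + 30558 = \frac{1024}{625} + 30558 = \frac{19099774}{625}$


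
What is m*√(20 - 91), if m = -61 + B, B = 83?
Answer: 22*I*√71 ≈ 185.38*I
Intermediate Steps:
m = 22 (m = -61 + 83 = 22)
m*√(20 - 91) = 22*√(20 - 91) = 22*√(-71) = 22*(I*√71) = 22*I*√71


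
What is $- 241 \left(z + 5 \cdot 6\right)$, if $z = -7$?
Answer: $-5543$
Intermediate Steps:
$- 241 \left(z + 5 \cdot 6\right) = - 241 \left(-7 + 5 \cdot 6\right) = - 241 \left(-7 + 30\right) = \left(-241\right) 23 = -5543$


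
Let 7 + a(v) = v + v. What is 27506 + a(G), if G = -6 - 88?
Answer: 27311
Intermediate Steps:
G = -94
a(v) = -7 + 2*v (a(v) = -7 + (v + v) = -7 + 2*v)
27506 + a(G) = 27506 + (-7 + 2*(-94)) = 27506 + (-7 - 188) = 27506 - 195 = 27311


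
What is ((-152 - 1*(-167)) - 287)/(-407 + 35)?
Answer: 68/93 ≈ 0.73118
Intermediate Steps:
((-152 - 1*(-167)) - 287)/(-407 + 35) = ((-152 + 167) - 287)/(-372) = (15 - 287)*(-1/372) = -272*(-1/372) = 68/93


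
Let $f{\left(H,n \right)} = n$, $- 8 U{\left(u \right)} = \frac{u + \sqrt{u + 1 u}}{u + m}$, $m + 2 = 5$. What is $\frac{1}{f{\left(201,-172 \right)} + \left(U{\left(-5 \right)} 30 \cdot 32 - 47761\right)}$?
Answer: $- \frac{48233}{2326458289} - \frac{60 i \sqrt{10}}{2326458289} \approx -2.0732 \cdot 10^{-5} - 8.1556 \cdot 10^{-8} i$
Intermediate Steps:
$m = 3$ ($m = -2 + 5 = 3$)
$U{\left(u \right)} = - \frac{u + \sqrt{2} \sqrt{u}}{8 \left(3 + u\right)}$ ($U{\left(u \right)} = - \frac{\left(u + \sqrt{u + 1 u}\right) \frac{1}{u + 3}}{8} = - \frac{\left(u + \sqrt{u + u}\right) \frac{1}{3 + u}}{8} = - \frac{\left(u + \sqrt{2 u}\right) \frac{1}{3 + u}}{8} = - \frac{\left(u + \sqrt{2} \sqrt{u}\right) \frac{1}{3 + u}}{8} = - \frac{\frac{1}{3 + u} \left(u + \sqrt{2} \sqrt{u}\right)}{8} = - \frac{u + \sqrt{2} \sqrt{u}}{8 \left(3 + u\right)}$)
$\frac{1}{f{\left(201,-172 \right)} + \left(U{\left(-5 \right)} 30 \cdot 32 - 47761\right)} = \frac{1}{-172 - \left(47761 - \frac{\left(-1\right) \left(-5\right) - \sqrt{2} \sqrt{-5}}{8 \left(3 - 5\right)} 30 \cdot 32\right)} = \frac{1}{-172 - \left(47761 - \frac{5 - \sqrt{2} i \sqrt{5}}{8 \left(-2\right)} 30 \cdot 32\right)} = \frac{1}{-172 - \left(47761 - \frac{1}{8} \left(- \frac{1}{2}\right) \left(5 - i \sqrt{10}\right) 30 \cdot 32\right)} = \frac{1}{-172 - \left(47761 - \left(- \frac{5}{16} + \frac{i \sqrt{10}}{16}\right) 30 \cdot 32\right)} = \frac{1}{-172 - \left(47761 - \left(- \frac{75}{8} + \frac{15 i \sqrt{10}}{8}\right) 32\right)} = \frac{1}{-172 - \left(48061 - 60 i \sqrt{10}\right)} = \frac{1}{-48233 + 60 i \sqrt{10}}$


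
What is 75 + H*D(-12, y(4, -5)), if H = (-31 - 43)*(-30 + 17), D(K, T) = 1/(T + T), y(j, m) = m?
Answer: -106/5 ≈ -21.200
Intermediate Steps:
D(K, T) = 1/(2*T)
H = 962 (H = -74*(-13) = 962)
75 + H*D(-12, y(4, -5)) = 75 + 962*((½)/(-5)) = 75 + 962*((½)*(-⅕)) = 75 + 962*(-⅒) = 75 - 481/5 = -106/5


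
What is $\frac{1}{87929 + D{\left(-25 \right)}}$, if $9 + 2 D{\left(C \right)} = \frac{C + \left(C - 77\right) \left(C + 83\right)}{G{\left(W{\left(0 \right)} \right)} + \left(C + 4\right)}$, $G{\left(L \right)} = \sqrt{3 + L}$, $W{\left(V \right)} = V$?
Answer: $\frac{154293246}{13588130900497} - \frac{11882 \sqrt{3}}{13588130900497} \approx 1.1353 \cdot 10^{-5}$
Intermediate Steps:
$D{\left(C \right)} = - \frac{9}{2} + \frac{C + \left(-77 + C\right) \left(83 + C\right)}{2 \left(4 + C + \sqrt{3}\right)}$ ($D{\left(C \right)} = - \frac{9}{2} + \frac{\left(C + \left(C - 77\right) \left(C + 83\right)\right) \frac{1}{\sqrt{3 + 0} + \left(C + 4\right)}}{2} = - \frac{9}{2} + \frac{\left(C + \left(-77 + C\right) \left(83 + C\right)\right) \frac{1}{\sqrt{3} + \left(4 + C\right)}}{2} = - \frac{9}{2} + \frac{\left(C + \left(-77 + C\right) \left(83 + C\right)\right) \frac{1}{4 + C + \sqrt{3}}}{2} = - \frac{9}{2} + \frac{\frac{1}{4 + C + \sqrt{3}} \left(C + \left(-77 + C\right) \left(83 + C\right)\right)}{2} = - \frac{9}{2} + \frac{C + \left(-77 + C\right) \left(83 + C\right)}{2 \left(4 + C + \sqrt{3}\right)}$)
$\frac{1}{87929 + D{\left(-25 \right)}} = \frac{1}{87929 + \frac{-6427 + \left(-25\right)^{2} - 9 \sqrt{3} - -50}{2 \left(4 - 25 + \sqrt{3}\right)}} = \frac{1}{87929 + \frac{-6427 + 625 - 9 \sqrt{3} + 50}{2 \left(-21 + \sqrt{3}\right)}} = \frac{1}{87929 + \frac{-5752 - 9 \sqrt{3}}{2 \left(-21 + \sqrt{3}\right)}}$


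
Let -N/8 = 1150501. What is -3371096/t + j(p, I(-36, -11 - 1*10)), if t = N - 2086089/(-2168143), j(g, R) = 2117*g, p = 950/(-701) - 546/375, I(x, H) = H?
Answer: -2081180857890053677884/349721950129238875 ≈ -5951.0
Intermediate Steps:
N = -9204008 (N = -8*1150501 = -9204008)
p = -246332/87625 (p = 950*(-1/701) - 546*1/375 = -950/701 - 182/125 = -246332/87625 ≈ -2.8112)
t = -19955603431055/2168143 (t = -9204008 - 2086089/(-2168143) = -9204008 - 2086089*(-1/2168143) = -9204008 + 2086089/2168143 = -19955603431055/2168143 ≈ -9.2040e+6)
-3371096/t + j(p, I(-36, -11 - 1*10)) = -3371096/(-19955603431055/2168143) + 2117*(-246332/87625) = -3371096*(-2168143/19955603431055) - 521484844/87625 = 7309018194728/19955603431055 - 521484844/87625 = -2081180857890053677884/349721950129238875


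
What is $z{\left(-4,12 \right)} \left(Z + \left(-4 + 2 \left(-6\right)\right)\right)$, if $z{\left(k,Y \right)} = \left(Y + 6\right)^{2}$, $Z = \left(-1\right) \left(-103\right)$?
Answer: $28188$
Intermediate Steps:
$Z = 103$
$z{\left(k,Y \right)} = \left(6 + Y\right)^{2}$
$z{\left(-4,12 \right)} \left(Z + \left(-4 + 2 \left(-6\right)\right)\right) = \left(6 + 12\right)^{2} \left(103 + \left(-4 + 2 \left(-6\right)\right)\right) = 18^{2} \left(103 - 16\right) = 324 \left(103 - 16\right) = 324 \cdot 87 = 28188$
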